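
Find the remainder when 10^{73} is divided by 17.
By Fermat: 10^{16} ≡ 1 mod 17. 73 = 4×16 + 9. So 10^{73} ≡ 10^{9} ≡ 7 mod 17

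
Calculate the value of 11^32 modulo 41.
By repeated squaring (mod 41): 11^{1}≡11, 11^{2}≡39, 11^{4}≡4, 11^{8}≡16, 11^{16}≡10, 11^{32}≡18. So 11^{32} ≡ 18 (mod 41)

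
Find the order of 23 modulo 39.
Powers of 23 mod 39: 23^1≡23, 23^2≡22, 23^3≡38, 23^4≡16, 23^5≡17, 23^6≡1. ord_39(23) = 6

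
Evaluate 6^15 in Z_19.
By repeated squaring (mod 19): 6^{1}≡6, 6^{2}≡17, 6^{4}≡4, 6^{8}≡16. Then 6^{15} = 6^{8+4+2+1} ≡ 16 × 4 × 17 × 6 ≡ 11 (mod 19)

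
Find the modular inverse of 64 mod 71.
Since 71 is prime, by Fermat 64^(-1) ≡ 64^{69} ≡ 10 (mod 71). Verify: 64 × 10 = 640 ≡ 1 (mod 71)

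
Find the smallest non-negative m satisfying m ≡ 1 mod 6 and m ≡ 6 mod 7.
M = 6 × 7 = 42. M₁ = 7, y₁ ≡ 1 mod 6. M₂ = 6, y₂ ≡ 6 mod 7. m = 1×7×1 + 6×6×6 ≡ 13 mod 42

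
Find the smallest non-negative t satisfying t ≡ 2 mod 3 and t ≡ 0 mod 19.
M = 3 × 19 = 57. M₁ = 19, y₁ ≡ 1 mod 3. M₂ = 3, y₂ ≡ 13 mod 19. t = 2×19×1 + 0×3×13 ≡ 38 mod 57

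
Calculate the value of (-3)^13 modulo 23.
By repeated squaring mod 23: (-3)^{1}≡20, (-3)^{2}≡9, (-3)^{4}≡12, (-3)^{8}≡6. Then (-3)^{13} = (-3)^{8+4+1} ≡ 6 × 12 × 20 ≡ 14 mod 23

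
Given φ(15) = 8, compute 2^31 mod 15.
By Euler: 2^{8} ≡ 1 (mod 15) since gcd(2, 15) = 1. 31 = 3×8 + 7. So 2^{31} ≡ 2^{7} ≡ 8 (mod 15)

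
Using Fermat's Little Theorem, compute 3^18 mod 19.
By Fermat's Little Theorem, 3^{18} ≡ 1 mod 19 since 19 is prime and gcd(3, 19) = 1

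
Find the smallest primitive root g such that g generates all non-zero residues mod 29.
g = 2. For each prime q|28: 2^{14}≡28, 2^{4}≡16, none ≡ 1, so ord_29(2) = 28 and 2 is a primitive root.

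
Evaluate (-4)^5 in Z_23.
By repeated squaring (mod 23): (-4)^{1}≡19, (-4)^{2}≡16, (-4)^{4}≡3. Then (-4)^{5} = (-4)^{4+1} ≡ 3 × 19 ≡ 11 (mod 23)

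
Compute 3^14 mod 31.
By repeated squaring (mod 31): 3^{1}≡3, 3^{2}≡9, 3^{4}≡19, 3^{8}≡20. Then 3^{14} = 3^{8+4+2} ≡ 20 × 19 × 9 ≡ 10 (mod 31)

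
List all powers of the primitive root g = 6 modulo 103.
6^1, 6^2, ..., 6^{102} mod 103: [6, 36, 10, 60, 51, 100, 85, 98, 73, 26, 53, 9, 54, 15, 90, 25, 47, 76, 44, 58, 39, 28, 65, 81, 74, 32, 89, 19, 11, 66, 87, 7, 42, 46, 70, 8, 48, 82, 80, 68, 99, 79, 62, 63, 69, 2, 12, 72, 20, 17, 102, 97, 67, 93, 43, 52, 3, 18, 5, 30, 77, 50, 94, 49, 88, 13, 78, 56, 27, 59, 45, 64, 75, 38, 22, 29, 71, 14, 84, 92, 37, 16, 96, 61, 57, 33, 95, 55, 21, 23, 35, 4, 24, 41, 40, 34, 101, 91, 31, 83, 86, 1]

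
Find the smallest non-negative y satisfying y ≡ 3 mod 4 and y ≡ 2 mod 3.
M = 4 × 3 = 12. M₁ = 3, y₁ ≡ 3 mod 4. M₂ = 4, y₂ ≡ 1 mod 3. y = 3×3×3 + 2×4×1 ≡ 11 mod 12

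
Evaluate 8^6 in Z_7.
Using Fermat: 8^{6} ≡ 1 (mod 7). 6 ≡ 0 (mod 6). So 8^{6} ≡ 8^{0} ≡ 1 (mod 7)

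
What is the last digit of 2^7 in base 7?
Using Fermat: 2^{6} ≡ 1 mod 7. 7 ≡ 1 mod 6. So 2^{7} ≡ 2^{1} ≡ 2 mod 7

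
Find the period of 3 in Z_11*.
Powers of 3 mod 11: 3^1≡3, 3^2≡9, 3^3≡5, 3^4≡4, 3^5≡1. Order = 5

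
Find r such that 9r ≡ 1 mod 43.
Since 43 is prime, by Fermat 9^(-1) ≡ 9^{41} ≡ 24 mod 43. Verify: 9 × 24 = 216 ≡ 1 mod 43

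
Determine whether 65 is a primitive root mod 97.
65^{48} ≡ 1 (mod 97) and 48 < 96, so ord_97(65) = 48 ≠ 96 and 65 is not a primitive root.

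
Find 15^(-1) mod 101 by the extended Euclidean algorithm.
Extended GCD: 15(27) + 101(-4) = 1. So 15^(-1) ≡ 27 mod 101. Verify: 15 × 27 = 405 ≡ 1 mod 101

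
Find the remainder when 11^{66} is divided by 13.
By Fermat: 11^{12} ≡ 1 (mod 13). 66 = 5×12 + 6. So 11^{66} ≡ 11^{6} ≡ 12 (mod 13)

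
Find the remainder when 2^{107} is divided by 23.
By Fermat: 2^{22} ≡ 1 (mod 23). 107 = 4×22 + 19. So 2^{107} ≡ 2^{19} ≡ 3 (mod 23)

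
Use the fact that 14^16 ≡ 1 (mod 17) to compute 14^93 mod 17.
By Fermat: 14^{16} ≡ 1 (mod 17). 93 = 5×16 + 13. So 14^{93} ≡ 14^{13} ≡ 5 (mod 17)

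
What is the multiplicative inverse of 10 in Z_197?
Since 197 is prime, by Fermat 10^(-1) ≡ 10^{195} ≡ 138 (mod 197). Verify: 10 × 138 = 1380 ≡ 1 (mod 197)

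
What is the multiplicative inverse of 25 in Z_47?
Since 47 is prime, by Fermat 25^(-1) ≡ 25^{45} ≡ 32 (mod 47). Verify: 25 × 32 = 800 ≡ 1 (mod 47)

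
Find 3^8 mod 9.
By repeated squaring mod 9: 3^{1}≡3, 3^{2}≡0, 3^{4}≡0, 3^{8}≡0. So 3^{8} ≡ 0 mod 9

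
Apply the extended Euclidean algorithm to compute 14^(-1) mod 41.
Extended GCD: 14(3) + 41(-1) = 1. So 14^(-1) ≡ 3 mod 41. Verify: 14 × 3 = 42 ≡ 1 mod 41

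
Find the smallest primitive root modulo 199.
g = 3. Powers: [3, 9, 27, 81, 44, 132, ...] generates all 198 non-zero residues.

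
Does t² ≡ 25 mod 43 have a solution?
By Euler's criterion: 25^{21} ≡ 1 mod 43. Since this equals 1, 25 is a QR.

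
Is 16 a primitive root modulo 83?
16^{41} ≡ 1 mod 83 and 41 < 82, so ord_83(16) = 41 ≠ 82 and 16 is not a primitive root.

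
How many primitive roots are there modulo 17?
Number of primitive roots mod 17 = φ(p-1) = φ(16) = 8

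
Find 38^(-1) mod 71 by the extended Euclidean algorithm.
Extended GCD: 38(-28) + 71(15) = 1. So 38^(-1) ≡ -28 ≡ 43 mod 71. Verify: 38 × 43 = 1634 ≡ 1 mod 71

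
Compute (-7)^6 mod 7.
By repeated squaring (mod 7): (-7)^{1}≡0, (-7)^{2}≡0, (-7)^{4}≡0. Then (-7)^{6} = (-7)^{4+2} ≡ 0 × 0 ≡ 0 (mod 7)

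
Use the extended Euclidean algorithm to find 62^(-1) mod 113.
Extended GCD: 62(31) + 113(-17) = 1. So 62^(-1) ≡ 31 (mod 113). Verify: 62 × 31 = 1922 ≡ 1 (mod 113)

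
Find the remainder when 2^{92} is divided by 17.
By Fermat: 2^{16} ≡ 1 mod 17. 92 = 5×16 + 12. So 2^{92} ≡ 2^{12} ≡ 16 mod 17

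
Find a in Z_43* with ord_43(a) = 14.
2 has order 14 mod 43 since 2^{14} ≡ 1 mod 43 and no smaller power works.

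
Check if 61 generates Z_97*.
61^{3} ≡ 1 (mod 97) and 3 < 96, so ord_97(61) = 3 ≠ 96 and 61 is not a primitive root.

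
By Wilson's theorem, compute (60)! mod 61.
By Wilson's theorem, (60)! ≡ -1 ≡ 60 mod 61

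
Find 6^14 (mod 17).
By repeated squaring (mod 17): 6^{1}≡6, 6^{2}≡2, 6^{4}≡4, 6^{8}≡16. Then 6^{14} = 6^{8+4+2} ≡ 16 × 4 × 2 ≡ 9 (mod 17)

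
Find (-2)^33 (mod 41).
By repeated squaring (mod 41): (-2)^{1}≡39, (-2)^{2}≡4, (-2)^{4}≡16, (-2)^{8}≡10, (-2)^{16}≡18, (-2)^{32}≡37. Then (-2)^{33} = (-2)^{32+1} ≡ 37 × 39 ≡ 8 (mod 41)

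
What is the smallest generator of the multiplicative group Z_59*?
g = 2. Powers: [2, 4, 8, 16, 32, 5, 10, 20, 40, 21, ...] generates all 58 non-zero residues.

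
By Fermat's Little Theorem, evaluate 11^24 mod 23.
By Fermat: 11^{22} ≡ 1 mod 23. So 11^{24} = 11^{22} · 11^{2} ≡ 11^{2} ≡ 6 mod 23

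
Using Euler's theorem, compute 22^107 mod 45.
By Euler: 22^{24} ≡ 1 mod 45 since gcd(22, 45) = 1. 107 = 4×24 + 11. So 22^{107} ≡ 22^{11} ≡ 43 mod 45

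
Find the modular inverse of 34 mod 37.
Since 37 is prime, by Fermat 34^(-1) ≡ 34^{35} ≡ 12 mod 37. Verify: 34 × 12 = 408 ≡ 1 mod 37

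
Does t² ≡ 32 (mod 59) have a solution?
By Euler's criterion: 32^{29} ≡ 58 (mod 59). Since this equals -1 (≡ 58), 32 is not a QR.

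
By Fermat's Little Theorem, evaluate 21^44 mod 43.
By Fermat: 21^{42} ≡ 1 (mod 43). So 21^{44} = 21^{42} · 21^{2} ≡ 21^{2} ≡ 11 (mod 43)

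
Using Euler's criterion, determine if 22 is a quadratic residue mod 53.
By Euler's criterion: 22^{26} ≡ 52 mod 53. Since this equals -1 (≡ 52), 22 is not a QR.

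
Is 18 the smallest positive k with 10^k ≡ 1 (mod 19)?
Powers of 10 mod 19: 10^1≡10, 10^2≡5, 10^3≡12, 10^4≡6, 10^5≡3, 10^6≡11, 10^7≡15, 10^8≡17, 10^9≡18, 10^10≡9, 10^11≡14, 10^12≡7, 10^13≡13, 10^14≡16, 10^15≡8, 10^16≡4, 10^17≡2, 10^18≡1. First k with 10^k≡1 is k=18. Yes, ord_19(10) = 18.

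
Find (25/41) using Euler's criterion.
(25/41) = 25^{20} mod 41 = 1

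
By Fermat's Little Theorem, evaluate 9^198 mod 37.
By Fermat: 9^{36} ≡ 1 (mod 37). 198 ≡ 18 (mod 36). So 9^{198} ≡ 9^{18} ≡ 1 (mod 37)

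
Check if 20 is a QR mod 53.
By Euler's criterion: 20^{26} ≡ 52 (mod 53). Since this equals -1 (≡ 52), 20 is not a QR.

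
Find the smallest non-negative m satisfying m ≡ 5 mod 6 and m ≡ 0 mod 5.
M = 6 × 5 = 30. M₁ = 5, y₁ ≡ 5 mod 6. M₂ = 6, y₂ ≡ 1 mod 5. m = 5×5×5 + 0×6×1 ≡ 5 mod 30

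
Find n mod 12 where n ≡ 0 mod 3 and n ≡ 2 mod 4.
M = 3 × 4 = 12. M₁ = 4, y₁ ≡ 1 mod 3. M₂ = 3, y₂ ≡ 3 mod 4. n = 0×4×1 + 2×3×3 ≡ 6 mod 12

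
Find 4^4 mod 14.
4^{4} = 256 ≡ 4 mod 14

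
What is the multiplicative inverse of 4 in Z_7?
Since 7 is prime, by Fermat 4^(-1) ≡ 4^{5} ≡ 2 (mod 7). Verify: 4 × 2 = 8 ≡ 1 (mod 7)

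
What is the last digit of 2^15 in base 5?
Using Fermat: 2^{4} ≡ 1 mod 5. 15 ≡ 3 mod 4. So 2^{15} ≡ 2^{3} ≡ 3 mod 5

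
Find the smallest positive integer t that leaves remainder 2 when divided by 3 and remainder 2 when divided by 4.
M = 3 × 4 = 12. M₁ = 4, y₁ ≡ 1 (mod 3). M₂ = 3, y₂ ≡ 3 (mod 4). t = 2×4×1 + 2×3×3 ≡ 2 (mod 12)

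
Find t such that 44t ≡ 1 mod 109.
Since 109 is prime, by Fermat 44^(-1) ≡ 44^{107} ≡ 57 mod 109. Verify: 44 × 57 = 2508 ≡ 1 mod 109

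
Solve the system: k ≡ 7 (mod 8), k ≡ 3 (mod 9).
M = 8 × 9 = 72. M₁ = 9, y₁ ≡ 1 (mod 8). M₂ = 8, y₂ ≡ 8 (mod 9). k = 7×9×1 + 3×8×8 ≡ 39 (mod 72)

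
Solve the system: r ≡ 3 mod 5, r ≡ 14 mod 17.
M = 5 × 17 = 85. M₁ = 17, y₁ ≡ 3 mod 5. M₂ = 5, y₂ ≡ 7 mod 17. r = 3×17×3 + 14×5×7 ≡ 48 mod 85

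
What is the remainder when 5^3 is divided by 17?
5^{3} = 125 ≡ 6 mod 17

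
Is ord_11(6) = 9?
Powers of 6 mod 11: 6^1≡6, 6^2≡3, 6^3≡7, 6^4≡9, 6^5≡10, 6^6≡5, 6^7≡8, 6^8≡4, 6^9≡2, 6^10≡1. 6^9≡2≢1, so ord ≠ 9. No, the actual order is 10.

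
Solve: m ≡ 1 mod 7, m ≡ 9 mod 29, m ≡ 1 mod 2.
M = 7 × 29 × 2 = 406. M₁ = 58, y₁ ≡ 4 mod 7. M₂ = 14, y₂ ≡ 27 mod 29. M₃ = 203, y₃ ≡ 1 mod 2. m = 1×58×4 + 9×14×27 + 1×203×1 ≡ 183 mod 406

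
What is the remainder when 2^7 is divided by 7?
Using Fermat: 2^{6} ≡ 1 (mod 7). 7 ≡ 1 (mod 6). So 2^{7} ≡ 2^{1} ≡ 2 (mod 7)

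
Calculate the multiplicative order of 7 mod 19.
Powers of 7 mod 19: 7^1≡7, 7^2≡11, 7^3≡1. So the order of 7 is 3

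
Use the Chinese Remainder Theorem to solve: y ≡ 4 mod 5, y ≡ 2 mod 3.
M = 5 × 3 = 15. M₁ = 3, y₁ ≡ 2 mod 5. M₂ = 5, y₂ ≡ 2 mod 3. y = 4×3×2 + 2×5×2 ≡ 14 mod 15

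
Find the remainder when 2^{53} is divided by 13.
By Fermat: 2^{12} ≡ 1 (mod 13). 53 = 4×12 + 5. So 2^{53} ≡ 2^{5} ≡ 6 (mod 13)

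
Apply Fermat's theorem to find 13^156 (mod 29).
By Fermat: 13^{28} ≡ 1 (mod 29). 156 = 5×28 + 16. So 13^{156} ≡ 13^{16} ≡ 24 (mod 29)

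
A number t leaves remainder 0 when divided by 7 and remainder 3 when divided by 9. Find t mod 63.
M = 7 × 9 = 63. M₁ = 9, y₁ ≡ 4 mod 7. M₂ = 7, y₂ ≡ 4 mod 9. t = 0×9×4 + 3×7×4 ≡ 21 mod 63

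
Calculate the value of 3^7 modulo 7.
Using Fermat: 3^{6} ≡ 1 mod 7. 7 ≡ 1 mod 6. So 3^{7} ≡ 3^{1} ≡ 3 mod 7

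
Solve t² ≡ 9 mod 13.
The square roots of 9 mod 13 are 3 and 10. Verify: 3² = 9 ≡ 9 mod 13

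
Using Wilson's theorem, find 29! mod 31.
(30)! = (29)! × (30) ≡ -1 mod 31. So (29)! ≡ -1 × (30)^(-1) ≡ (-1)×(-1) = 1 mod 31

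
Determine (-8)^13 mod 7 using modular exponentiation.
Using Fermat: (-8)^{6} ≡ 1 (mod 7). 13 ≡ 1 (mod 6). So (-8)^{13} ≡ (-8)^{1} ≡ 6 (mod 7)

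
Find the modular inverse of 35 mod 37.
Since 37 is prime, by Fermat 35^(-1) ≡ 35^{35} ≡ 18 mod 37. Verify: 35 × 18 = 630 ≡ 1 mod 37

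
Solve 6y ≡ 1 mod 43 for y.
Since 43 is prime, by Fermat 6^(-1) ≡ 6^{41} ≡ 36 mod 43. Verify: 6 × 36 = 216 ≡ 1 mod 43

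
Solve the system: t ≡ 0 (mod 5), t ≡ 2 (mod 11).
M = 5 × 11 = 55. M₁ = 11, y₁ ≡ 1 (mod 5). M₂ = 5, y₂ ≡ 9 (mod 11). t = 0×11×1 + 2×5×9 ≡ 35 (mod 55)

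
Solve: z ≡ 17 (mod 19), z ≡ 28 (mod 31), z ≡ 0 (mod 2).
M = 19 × 31 × 2 = 1178. M₁ = 62, y₁ ≡ 4 (mod 19). M₂ = 38, y₂ ≡ 9 (mod 31). M₃ = 589, y₃ ≡ 1 (mod 2). z = 17×62×4 + 28×38×9 + 0×589×1 ≡ 834 (mod 1178)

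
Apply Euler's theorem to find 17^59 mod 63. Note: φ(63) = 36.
By Euler: 17^{36} ≡ 1 mod 63 since gcd(17, 63) = 1. 59 = 1×36 + 23. So 17^{59} ≡ 17^{23} ≡ 26 mod 63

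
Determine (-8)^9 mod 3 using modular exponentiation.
Using Fermat: (-8)^{2} ≡ 1 mod 3. 9 ≡ 1 mod 2. So (-8)^{9} ≡ (-8)^{1} ≡ 1 mod 3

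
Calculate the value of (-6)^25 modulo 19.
Using Fermat: (-6)^{18} ≡ 1 mod 19. 25 ≡ 7 mod 18. So (-6)^{25} ≡ (-6)^{7} ≡ 10 mod 19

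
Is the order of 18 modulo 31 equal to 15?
Powers of 18 mod 31: 18^1≡18, 18^2≡14, 18^3≡4, 18^4≡10, 18^5≡25, 18^6≡16, 18^7≡9, 18^8≡7, 18^9≡2, 18^10≡5, 18^11≡28, 18^12≡8, 18^13≡20, 18^14≡19, 18^15≡1. First k with 18^k≡1 is k=15. Yes, ord_31(18) = 15.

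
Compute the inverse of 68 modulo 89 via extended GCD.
Extended GCD: 68(-17) + 89(13) = 1. So 68^(-1) ≡ -17 ≡ 72 mod 89. Verify: 68 × 72 = 4896 ≡ 1 mod 89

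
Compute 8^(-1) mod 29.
Since 29 is prime, by Fermat 8^(-1) ≡ 8^{27} ≡ 11 mod 29. Verify: 8 × 11 = 88 ≡ 1 mod 29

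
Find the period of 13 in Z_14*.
Powers of 13 mod 14: 13^1≡13, 13^2≡1. ord_14(13) = 2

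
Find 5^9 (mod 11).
By repeated squaring (mod 11): 5^{1}≡5, 5^{2}≡3, 5^{4}≡9, 5^{8}≡4. Then 5^{9} = 5^{8+1} ≡ 4 × 5 ≡ 9 (mod 11)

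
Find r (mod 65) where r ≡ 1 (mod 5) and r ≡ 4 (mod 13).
M = 5 × 13 = 65. M₁ = 13, y₁ ≡ 2 (mod 5). M₂ = 5, y₂ ≡ 8 (mod 13). r = 1×13×2 + 4×5×8 ≡ 56 (mod 65)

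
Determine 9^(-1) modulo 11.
Since 11 is prime, by Fermat 9^(-1) ≡ 9^{9} ≡ 5 (mod 11). Verify: 9 × 5 = 45 ≡ 1 (mod 11)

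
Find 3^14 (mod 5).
Using Fermat: 3^{4} ≡ 1 (mod 5). 14 ≡ 2 (mod 4). So 3^{14} ≡ 3^{2} ≡ 4 (mod 5)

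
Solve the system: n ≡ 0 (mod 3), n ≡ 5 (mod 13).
M = 3 × 13 = 39. M₁ = 13, y₁ ≡ 1 (mod 3). M₂ = 3, y₂ ≡ 9 (mod 13). n = 0×13×1 + 5×3×9 ≡ 18 (mod 39)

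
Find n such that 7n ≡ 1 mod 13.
Since 13 is prime, by Fermat 7^(-1) ≡ 7^{11} ≡ 2 mod 13. Verify: 7 × 2 = 14 ≡ 1 mod 13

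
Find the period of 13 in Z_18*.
Powers of 13 mod 18: 13^1≡13, 13^2≡7, 13^3≡1. So the order of 13 is 3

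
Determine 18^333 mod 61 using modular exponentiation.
Using Fermat: 18^{60} ≡ 1 mod 61. 333 ≡ 33 mod 60. So 18^{333} ≡ 18^{33} ≡ 24 mod 61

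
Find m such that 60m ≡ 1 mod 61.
Since 61 is prime, by Fermat 60^(-1) ≡ 60^{59} ≡ 60 mod 61. Verify: 60 × 60 = 3600 ≡ 1 mod 61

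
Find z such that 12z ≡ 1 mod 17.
Since 17 is prime, by Fermat 12^(-1) ≡ 12^{15} ≡ 10 mod 17. Verify: 12 × 10 = 120 ≡ 1 mod 17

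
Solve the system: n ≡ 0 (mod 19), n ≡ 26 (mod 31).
M = 19 × 31 = 589. M₁ = 31, y₁ ≡ 8 (mod 19). M₂ = 19, y₂ ≡ 18 (mod 31). n = 0×31×8 + 26×19×18 ≡ 57 (mod 589)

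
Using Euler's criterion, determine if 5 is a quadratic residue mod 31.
By Euler's criterion: 5^{15} ≡ 1 (mod 31). Since this equals 1, 5 is a QR.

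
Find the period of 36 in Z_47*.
Powers of 36 mod 47: 36^1≡36, 36^2≡27, 36^3≡32, 36^4≡24, 36^5≡18, 36^6≡37, 36^7≡16, 36^8≡12, 36^9≡9, 36^10≡42, 36^11≡8, 36^12≡6, 36^13≡28, 36^14≡21, 36^15≡4, 36^16≡3, 36^17≡14, 36^18≡34, 36^19≡2, 36^20≡25, 36^21≡7, 36^22≡17, 36^23≡1. So the order of 36 is 23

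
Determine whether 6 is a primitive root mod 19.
6^{9} ≡ 1 (mod 19) and 9 < 18, so ord_19(6) = 9 ≠ 18 and 6 is not a primitive root.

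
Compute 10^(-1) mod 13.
Since 13 is prime, by Fermat 10^(-1) ≡ 10^{11} ≡ 4 mod 13. Verify: 10 × 4 = 40 ≡ 1 mod 13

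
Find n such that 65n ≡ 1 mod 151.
Since 151 is prime, by Fermat 65^(-1) ≡ 65^{149} ≡ 79 mod 151. Verify: 65 × 79 = 5135 ≡ 1 mod 151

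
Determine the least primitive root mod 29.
g = 2. Powers: [2, 4, 8, 16, 3, 6, ...] generates all 28 non-zero residues.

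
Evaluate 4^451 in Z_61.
Using Fermat: 4^{60} ≡ 1 (mod 61). 451 ≡ 31 (mod 60). So 4^{451} ≡ 4^{31} ≡ 4 (mod 61)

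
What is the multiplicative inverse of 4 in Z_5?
Since 5 is prime, by Fermat 4^(-1) ≡ 4^{3} ≡ 4 (mod 5). Verify: 4 × 4 = 16 ≡ 1 (mod 5)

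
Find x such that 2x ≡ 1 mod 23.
Since 23 is prime, by Fermat 2^(-1) ≡ 2^{21} ≡ 12 mod 23. Verify: 2 × 12 = 24 ≡ 1 mod 23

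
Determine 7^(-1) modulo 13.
Since 13 is prime, by Fermat 7^(-1) ≡ 7^{11} ≡ 2 (mod 13). Verify: 7 × 2 = 14 ≡ 1 (mod 13)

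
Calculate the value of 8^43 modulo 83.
By repeated squaring mod 83: 8^{1}≡8, 8^{2}≡64, 8^{4}≡29, 8^{8}≡11, 8^{16}≡38, 8^{32}≡33. Then 8^{43} = 8^{32+8+2+1} ≡ 33 × 11 × 64 × 8 ≡ 19 mod 83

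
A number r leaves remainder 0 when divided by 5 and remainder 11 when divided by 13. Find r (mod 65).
M = 5 × 13 = 65. M₁ = 13, y₁ ≡ 2 (mod 5). M₂ = 5, y₂ ≡ 8 (mod 13). r = 0×13×2 + 11×5×8 ≡ 50 (mod 65)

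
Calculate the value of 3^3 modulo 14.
3^{3} = 27 ≡ 13 mod 14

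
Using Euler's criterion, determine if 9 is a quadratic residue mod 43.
By Euler's criterion: 9^{21} ≡ 1 mod 43. Since this equals 1, 9 is a QR.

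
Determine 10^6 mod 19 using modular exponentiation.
By repeated squaring mod 19: 10^{1}≡10, 10^{2}≡5, 10^{4}≡6. Then 10^{6} = 10^{4+2} ≡ 6 × 5 ≡ 11 mod 19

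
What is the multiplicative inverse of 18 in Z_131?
Since 131 is prime, by Fermat 18^(-1) ≡ 18^{129} ≡ 51 mod 131. Verify: 18 × 51 = 918 ≡ 1 mod 131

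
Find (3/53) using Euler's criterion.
(3/53) = 3^{26} mod 53 = -1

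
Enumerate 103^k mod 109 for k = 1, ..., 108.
103^1, 103^2, ..., 103^{108} mod 109: [103, 36, 2, 97, 72, 4, 85, 35, 8, 61, 70, 16, 13, 31, 32, 26, 62, 64, 52, 15, 19, 104, 30, 38, 99, 60, 76, 89, 11, 43, 69, 22, 86, 29, 44, 63, 58, 88, 17, 7, 67, 34, 14, 25, 68, 28, 50, 27, 56, 100, 54, 3, 91, 108, 6, 73, 107, 12, 37, 105, 24, 74, 101, 48, 39, 93, 96, 78, 77, 83, 47, 45, 57, 94, 90, 5, 79, 71, 10, 49, 33, 20, 98, 66, 40, 87, 23, 80, 65, 46, 51, 21, 92, 102, 42, 75, 95, 84, 41, 81, 59, 82, 53, 9, 55, 106, 18, 1]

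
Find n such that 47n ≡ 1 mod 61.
Since 61 is prime, by Fermat 47^(-1) ≡ 47^{59} ≡ 13 mod 61. Verify: 47 × 13 = 611 ≡ 1 mod 61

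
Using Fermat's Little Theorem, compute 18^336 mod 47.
By Fermat: 18^{46} ≡ 1 mod 47. 336 ≡ 14 mod 46. So 18^{336} ≡ 18^{14} ≡ 36 mod 47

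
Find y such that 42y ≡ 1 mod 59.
Since 59 is prime, by Fermat 42^(-1) ≡ 42^{57} ≡ 52 mod 59. Verify: 42 × 52 = 2184 ≡ 1 mod 59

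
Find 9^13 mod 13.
Using Fermat: 9^{12} ≡ 1 mod 13. 13 ≡ 1 mod 12. So 9^{13} ≡ 9^{1} ≡ 9 mod 13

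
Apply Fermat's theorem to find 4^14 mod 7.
By Fermat: 4^{6} ≡ 1 mod 7. 14 = 2×6 + 2. So 4^{14} ≡ 4^{2} ≡ 2 mod 7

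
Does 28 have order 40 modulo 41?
ord_41(28) divides 40. For each prime q|40: 28^{20}≡40, 28^{8}≡10, none ≡ 1. So 28 has order 40 and is a primitive root mod 41.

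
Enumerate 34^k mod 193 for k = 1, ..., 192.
34^1, 34^2, ..., 34^{192} mod 193: [34, 191, 125, 4, 136, 185, 114, 16, 158, 161, 70, 64, 53, 65, 87, 63, 19, 67, 155, 59, 76, 75, 41, 43, 111, 107, 164, 172, 58, 42, 77, 109, 39, 168, 115, 50, 156, 93, 74, 7, 45, 179, 103, 28, 180, 137, 26, 112, 141, 162, 104, 62, 178, 69, 30, 55, 133, 83, 120, 27, 146, 139, 94, 108, 5, 170, 183, 46, 20, 101, 153, 184, 80, 18, 33, 157, 127, 72, 132, 49, 122, 95, 142, 3, 102, 187, 182, 12, 22, 169, 149, 48, 88, 97, 17, 192, 159, 2, 68, 189, 57, 8, 79, 177, 35, 32, 123, 129, 140, 128, 106, 130, 174, 126, 38, 134, 117, 118, 152, 150, 82, 86, 29, 21, 135, 151, 116, 84, 154, 25, 78, 143, 37, 100, 119, 186, 148, 14, 90, 165, 13, 56, 167, 81, 52, 31, 89, 131, 15, 124, 163, 138, 60, 110, 73, 166, 47, 54, 99, 85, 188, 23, 10, 147, 173, 92, 40, 9, 113, 175, 160, 36, 66, 121, 61, 144, 71, 98, 51, 190, 91, 6, 11, 181, 171, 24, 44, 145, 105, 96, 176, 1]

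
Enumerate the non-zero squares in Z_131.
QRs mod 131: {1, 3, 4, 5, 7, 9, 11, 12, 13, 15, 16, 20, 21, 25, 27, 28, 33, 34, 35, 36, 38, 39, 41, 43, 44, 45, 46, 48, 49, 52, 53, 55, 58, 59, 60, 61, 62, 63, 64, 65, 74, 75, 77, 80, 81, 84, 89, 91, 94, 99, 100, 101, 102, 105, 107, 108, 109, 112, 113, 114, 117, 121, 123, 125, 129}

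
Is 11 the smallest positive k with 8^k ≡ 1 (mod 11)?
Powers of 8 mod 11: 8^1≡8, 8^2≡9, 8^3≡6, 8^4≡4, 8^5≡10, 8^6≡3, 8^7≡2, 8^8≡5, 8^9≡7, 8^10≡1. Already 8^10≡1, so the order is 10 < 11. No, the actual order is 10.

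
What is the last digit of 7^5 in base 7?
By repeated squaring (mod 7): 7^{1}≡0, 7^{2}≡0, 7^{4}≡0. Then 7^{5} = 7^{4+1} ≡ 0 × 0 ≡ 0 (mod 7)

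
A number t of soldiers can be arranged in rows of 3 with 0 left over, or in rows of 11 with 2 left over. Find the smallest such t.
M = 3 × 11 = 33. M₁ = 11, y₁ ≡ 2 (mod 3). M₂ = 3, y₂ ≡ 4 (mod 11). t = 0×11×2 + 2×3×4 ≡ 24 (mod 33)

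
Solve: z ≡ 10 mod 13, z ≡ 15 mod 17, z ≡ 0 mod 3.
M = 13 × 17 × 3 = 663. M₁ = 51, y₁ ≡ 12 mod 13. M₂ = 39, y₂ ≡ 7 mod 17. M₃ = 221, y₃ ≡ 2 mod 3. z = 10×51×12 + 15×39×7 + 0×221×2 ≡ 270 mod 663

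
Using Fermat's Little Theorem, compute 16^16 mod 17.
By Fermat's Little Theorem, 16^{16} ≡ 1 (mod 17) since 17 is prime and gcd(16, 17) = 1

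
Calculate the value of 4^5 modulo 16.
By repeated squaring mod 16: 4^{1}≡4, 4^{2}≡0, 4^{4}≡0. Then 4^{5} = 4^{4+1} ≡ 0 × 4 ≡ 0 mod 16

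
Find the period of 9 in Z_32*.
Powers of 9 mod 32: 9^1≡9, 9^2≡17, 9^3≡25, 9^4≡1. Order = 4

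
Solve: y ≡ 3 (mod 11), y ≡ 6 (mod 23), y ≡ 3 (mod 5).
M = 11 × 23 × 5 = 1265. M₁ = 115, y₁ ≡ 9 (mod 11). M₂ = 55, y₂ ≡ 18 (mod 23). M₃ = 253, y₃ ≡ 2 (mod 5). y = 3×115×9 + 6×55×18 + 3×253×2 ≡ 443 (mod 1265)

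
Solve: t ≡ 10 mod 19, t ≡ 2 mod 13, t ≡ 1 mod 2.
M = 19 × 13 × 2 = 494. M₁ = 26, y₁ ≡ 11 mod 19. M₂ = 38, y₂ ≡ 12 mod 13. M₃ = 247, y₃ ≡ 1 mod 2. t = 10×26×11 + 2×38×12 + 1×247×1 ≡ 67 mod 494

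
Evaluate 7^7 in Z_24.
By repeated squaring mod 24: 7^{1}≡7, 7^{2}≡1, 7^{4}≡1. Then 7^{7} = 7^{4+2+1} ≡ 1 × 1 × 7 ≡ 7 mod 24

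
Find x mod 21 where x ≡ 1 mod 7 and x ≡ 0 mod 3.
M = 7 × 3 = 21. M₁ = 3, y₁ ≡ 5 mod 7. M₂ = 7, y₂ ≡ 1 mod 3. x = 1×3×5 + 0×7×1 ≡ 15 mod 21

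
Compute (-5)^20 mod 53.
By repeated squaring (mod 53): (-5)^{1}≡48, (-5)^{2}≡25, (-5)^{4}≡42, (-5)^{8}≡15, (-5)^{16}≡13. Then (-5)^{20} = (-5)^{16+4} ≡ 13 × 42 ≡ 16 (mod 53)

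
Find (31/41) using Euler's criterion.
(31/41) = 31^{20} mod 41 = 1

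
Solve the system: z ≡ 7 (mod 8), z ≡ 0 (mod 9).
M = 8 × 9 = 72. M₁ = 9, y₁ ≡ 1 (mod 8). M₂ = 8, y₂ ≡ 8 (mod 9). z = 7×9×1 + 0×8×8 ≡ 63 (mod 72)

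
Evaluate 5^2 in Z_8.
5^{2} = 25 ≡ 1 mod 8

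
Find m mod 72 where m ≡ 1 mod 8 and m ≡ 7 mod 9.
M = 8 × 9 = 72. M₁ = 9, y₁ ≡ 1 mod 8. M₂ = 8, y₂ ≡ 8 mod 9. m = 1×9×1 + 7×8×8 ≡ 25 mod 72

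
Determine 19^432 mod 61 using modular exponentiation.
Using Fermat: 19^{60} ≡ 1 (mod 61). 432 ≡ 12 (mod 60). So 19^{432} ≡ 19^{12} ≡ 9 (mod 61)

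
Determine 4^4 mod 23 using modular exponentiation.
4^{4} = 256 ≡ 3 (mod 23)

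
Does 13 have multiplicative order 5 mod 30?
Powers of 13 mod 30: 13^1≡13, 13^2≡19, 13^3≡7, 13^4≡1. Already 13^4≡1, so the order is 4 < 5. No, the actual order is 4.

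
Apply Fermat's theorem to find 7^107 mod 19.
By Fermat: 7^{18} ≡ 1 mod 19. 107 = 5×18 + 17. So 7^{107} ≡ 7^{17} ≡ 11 mod 19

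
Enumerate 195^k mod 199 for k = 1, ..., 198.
195^1, 195^2, ..., 195^{198} mod 199: [195, 16, 135, 57, 170, 116, 133, 65, 138, 45, 19, 123, 105, 177, 88, 46, 15, 139, 41, 35, 59, 162, 148, 5, 179, 80, 78, 86, 54, 182, 68, 126, 93, 26, 95, 18, 127, 89, 42, 31, 75, 98, 6, 175, 96, 14, 143, 25, 99, 2, 191, 32, 71, 114, 141, 33, 67, 130, 77, 90, 38, 47, 11, 155, 176, 92, 30, 79, 82, 70, 118, 125, 97, 10, 159, 160, 156, 172, 108, 165, 136, 53, 186, 52, 190, 36, 55, 178, 84, 62, 150, 196, 12, 151, 192, 28, 87, 50, 198, 4, 183, 64, 142, 29, 83, 66, 134, 61, 154, 180, 76, 94, 22, 111, 153, 184, 60, 158, 164, 140, 37, 51, 194, 20, 119, 121, 113, 145, 17, 131, 73, 106, 173, 104, 181, 72, 110, 157, 168, 124, 101, 193, 24, 103, 185, 56, 174, 100, 197, 8, 167, 128, 85, 58, 166, 132, 69, 122, 109, 161, 152, 188, 44, 23, 107, 169, 120, 117, 129, 81, 74, 102, 189, 40, 39, 43, 27, 91, 34, 63, 146, 13, 147, 9, 163, 144, 21, 115, 137, 49, 3, 187, 48, 7, 171, 112, 149, 1]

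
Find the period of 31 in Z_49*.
Powers of 31 mod 49: 31^1≡31, 31^2≡30, 31^3≡48, 31^4≡18, 31^5≡19, 31^6≡1. Order = 6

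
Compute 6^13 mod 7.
Using Fermat: 6^{6} ≡ 1 mod 7. 13 ≡ 1 mod 6. So 6^{13} ≡ 6^{1} ≡ 6 mod 7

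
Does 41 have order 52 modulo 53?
ord_53(41) divides 52. For each prime q|52: 41^{26}≡52, 41^{4}≡13, none ≡ 1. So 41 has order 52 and is a primitive root mod 53.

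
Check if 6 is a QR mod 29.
By Euler's criterion: 6^{14} ≡ 1 mod 29. Since this equals 1, 6 is a QR.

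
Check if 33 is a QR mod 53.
By Euler's criterion: 33^{26} ≡ 52 (mod 53). Since this equals -1 (≡ 52), 33 is not a QR.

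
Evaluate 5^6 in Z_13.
By repeated squaring (mod 13): 5^{1}≡5, 5^{2}≡12, 5^{4}≡1. Then 5^{6} = 5^{4+2} ≡ 1 × 12 ≡ 12 (mod 13)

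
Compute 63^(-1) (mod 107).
Since 107 is prime, by Fermat 63^(-1) ≡ 63^{105} ≡ 17 (mod 107). Verify: 63 × 17 = 1071 ≡ 1 (mod 107)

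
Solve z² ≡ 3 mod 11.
The square roots of 3 mod 11 are 5 and 6. Verify: 5² = 25 ≡ 3 mod 11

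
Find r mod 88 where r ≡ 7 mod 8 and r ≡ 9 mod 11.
M = 8 × 11 = 88. M₁ = 11, y₁ ≡ 3 mod 8. M₂ = 8, y₂ ≡ 7 mod 11. r = 7×11×3 + 9×8×7 ≡ 31 mod 88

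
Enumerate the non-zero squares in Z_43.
Squares in Z_43*: {1, 4, 6, 9, 10, 11, 13, 14, 15, 16, 17, 21, 23, 24, 25, 31, 35, 36, 38, 40, 41}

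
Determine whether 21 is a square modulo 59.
By Euler's criterion: 21^{29} ≡ 1 mod 59. Since this equals 1, 21 is a QR.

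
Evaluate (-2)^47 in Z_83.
By repeated squaring (mod 83): (-2)^{1}≡81, (-2)^{2}≡4, (-2)^{4}≡16, (-2)^{8}≡7, (-2)^{16}≡49, (-2)^{32}≡77. Then (-2)^{47} = (-2)^{32+8+4+2+1} ≡ 77 × 7 × 16 × 4 × 81 ≡ 64 (mod 83)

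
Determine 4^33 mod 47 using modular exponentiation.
By repeated squaring mod 47: 4^{1}≡4, 4^{2}≡16, 4^{4}≡21, 4^{8}≡18, 4^{16}≡42, 4^{32}≡25. Then 4^{33} = 4^{32+1} ≡ 25 × 4 ≡ 6 mod 47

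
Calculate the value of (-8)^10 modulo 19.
By repeated squaring mod 19: (-8)^{1}≡11, (-8)^{2}≡7, (-8)^{4}≡11, (-8)^{8}≡7. Then (-8)^{10} = (-8)^{8+2} ≡ 7 × 7 ≡ 11 mod 19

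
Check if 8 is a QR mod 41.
By Euler's criterion: 8^{20} ≡ 1 mod 41. Since this equals 1, 8 is a QR.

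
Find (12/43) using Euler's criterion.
(12/43) = 12^{21} mod 43 = -1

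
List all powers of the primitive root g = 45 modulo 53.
45^1, 45^2, ..., 45^{52} mod 53: [45, 11, 18, 15, 39, 6, 5, 13, 2, 37, 22, 36, 30, 25, 12, 10, 26, 4, 21, 44, 19, 7, 50, 24, 20, 52, 8, 42, 35, 38, 14, 47, 48, 40, 51, 16, 31, 17, 23, 28, 41, 43, 27, 49, 32, 9, 34, 46, 3, 29, 33, 1]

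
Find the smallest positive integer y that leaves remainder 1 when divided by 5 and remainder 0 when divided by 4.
M = 5 × 4 = 20. M₁ = 4, y₁ ≡ 4 (mod 5). M₂ = 5, y₂ ≡ 1 (mod 4). y = 1×4×4 + 0×5×1 ≡ 16 (mod 20)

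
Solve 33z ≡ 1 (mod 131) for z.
Since 131 is prime, by Fermat 33^(-1) ≡ 33^{129} ≡ 4 (mod 131). Verify: 33 × 4 = 132 ≡ 1 (mod 131)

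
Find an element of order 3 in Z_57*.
7 has order 3 mod 57 since 7^{3} ≡ 1 (mod 57) and no smaller power works.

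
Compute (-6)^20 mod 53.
By repeated squaring (mod 53): (-6)^{1}≡47, (-6)^{2}≡36, (-6)^{4}≡24, (-6)^{8}≡46, (-6)^{16}≡49. Then (-6)^{20} = (-6)^{16+4} ≡ 49 × 24 ≡ 10 (mod 53)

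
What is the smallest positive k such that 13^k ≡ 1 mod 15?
Powers of 13 mod 15: 13^1≡13, 13^2≡4, 13^3≡7, 13^4≡1. Order = 4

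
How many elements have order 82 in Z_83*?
A prime p has φ(p-1) primitive roots; here φ(82) = 40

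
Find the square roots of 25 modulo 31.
The square roots of 25 mod 31 are 5 and 26. Verify: 5² = 25 ≡ 25 (mod 31)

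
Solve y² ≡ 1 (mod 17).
The square roots of 1 mod 17 are 1 and 16. Verify: 1² = 1 ≡ 1 (mod 17)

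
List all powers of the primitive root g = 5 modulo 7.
5^1, 5^2, ..., 5^{6} mod 7: [5, 4, 6, 2, 3, 1]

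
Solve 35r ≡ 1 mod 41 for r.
Since 41 is prime, by Fermat 35^(-1) ≡ 35^{39} ≡ 34 mod 41. Verify: 35 × 34 = 1190 ≡ 1 mod 41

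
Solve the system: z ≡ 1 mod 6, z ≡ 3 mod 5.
M = 6 × 5 = 30. M₁ = 5, y₁ ≡ 5 mod 6. M₂ = 6, y₂ ≡ 1 mod 5. z = 1×5×5 + 3×6×1 ≡ 13 mod 30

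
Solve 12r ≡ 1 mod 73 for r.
Since 73 is prime, by Fermat 12^(-1) ≡ 12^{71} ≡ 67 mod 73. Verify: 12 × 67 = 804 ≡ 1 mod 73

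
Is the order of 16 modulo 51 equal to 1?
Powers of 16 mod 51: 16^1≡16, 16^2≡1. 16^1≡16≢1, so ord ≠ 1. No, the actual order is 2.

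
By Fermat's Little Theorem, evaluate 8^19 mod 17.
By Fermat: 8^{16} ≡ 1 mod 17. So 8^{19} = 8^{16} · 8^{3} ≡ 8^{3} ≡ 2 mod 17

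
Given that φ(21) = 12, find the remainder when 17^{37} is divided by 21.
By Euler: 17^{12} ≡ 1 mod 21 since gcd(17, 21) = 1. 37 = 3×12 + 1. So 17^{37} ≡ 17^{1} ≡ 17 mod 21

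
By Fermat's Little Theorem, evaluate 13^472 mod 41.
By Fermat: 13^{40} ≡ 1 (mod 41). 472 ≡ 32 (mod 40). So 13^{472} ≡ 13^{32} ≡ 37 (mod 41)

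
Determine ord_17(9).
Powers of 9 mod 17: 9^1≡9, 9^2≡13, 9^3≡15, 9^4≡16, 9^5≡8, 9^6≡4, 9^7≡2, 9^8≡1. Order = 8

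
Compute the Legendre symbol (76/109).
(76/109) = 76^{54} mod 109 = -1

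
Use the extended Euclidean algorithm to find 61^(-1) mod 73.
Extended GCD: 61(6) + 73(-5) = 1. So 61^(-1) ≡ 6 mod 73. Verify: 61 × 6 = 366 ≡ 1 mod 73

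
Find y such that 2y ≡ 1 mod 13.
Since 13 is prime, by Fermat 2^(-1) ≡ 2^{11} ≡ 7 mod 13. Verify: 2 × 7 = 14 ≡ 1 mod 13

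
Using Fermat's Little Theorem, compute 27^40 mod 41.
By Fermat's Little Theorem, 27^{40} ≡ 1 mod 41 since 41 is prime and gcd(27, 41) = 1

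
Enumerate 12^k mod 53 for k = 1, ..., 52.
12^1, 12^2, ..., 12^{52} mod 53: [12, 38, 32, 13, 50, 17, 45, 10, 14, 9, 2, 24, 23, 11, 26, 47, 34, 37, 20, 28, 18, 4, 48, 46, 22, 52, 41, 15, 21, 40, 3, 36, 8, 43, 39, 44, 51, 29, 30, 42, 27, 6, 19, 16, 33, 25, 35, 49, 5, 7, 31, 1]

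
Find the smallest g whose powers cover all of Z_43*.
g = 3. For each prime q|42: 3^{21}≡42, 3^{14}≡36, 3^{6}≡41, none ≡ 1, so ord_43(3) = 42 and 3 is a primitive root.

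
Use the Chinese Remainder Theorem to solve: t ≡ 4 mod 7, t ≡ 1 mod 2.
M = 7 × 2 = 14. M₁ = 2, y₁ ≡ 4 mod 7. M₂ = 7, y₂ ≡ 1 mod 2. t = 4×2×4 + 1×7×1 ≡ 11 mod 14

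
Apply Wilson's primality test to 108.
(107)! mod 108 = 0. Since 0 ≢ -1 (mod 108), 108 is not prime.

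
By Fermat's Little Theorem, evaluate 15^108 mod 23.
By Fermat: 15^{22} ≡ 1 (mod 23). 108 = 4×22 + 20. So 15^{108} ≡ 15^{20} ≡ 9 (mod 23)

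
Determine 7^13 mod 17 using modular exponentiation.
By repeated squaring mod 17: 7^{1}≡7, 7^{2}≡15, 7^{4}≡4, 7^{8}≡16. Then 7^{13} = 7^{8+4+1} ≡ 16 × 4 × 7 ≡ 6 mod 17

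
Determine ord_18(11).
Powers of 11 mod 18: 11^1≡11, 11^2≡13, 11^3≡17, 11^4≡7, 11^5≡5, 11^6≡1. ord_18(11) = 6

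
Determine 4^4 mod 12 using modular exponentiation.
4^{4} = 256 ≡ 4 (mod 12)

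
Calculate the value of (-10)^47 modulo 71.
By repeated squaring mod 71: (-10)^{1}≡61, (-10)^{2}≡29, (-10)^{4}≡60, (-10)^{8}≡50, (-10)^{16}≡15, (-10)^{32}≡12. Then (-10)^{47} = (-10)^{32+8+4+2+1} ≡ 12 × 50 × 60 × 29 × 61 ≡ 53 mod 71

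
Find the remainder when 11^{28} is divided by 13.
By Fermat: 11^{12} ≡ 1 (mod 13). 28 = 2×12 + 4. So 11^{28} ≡ 11^{4} ≡ 3 (mod 13)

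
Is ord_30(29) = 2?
Powers of 29 mod 30: 29^1≡29, 29^2≡1. First k with 29^k≡1 is k=2. Yes, ord_30(29) = 2.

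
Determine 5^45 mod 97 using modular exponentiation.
By repeated squaring (mod 97): 5^{1}≡5, 5^{2}≡25, 5^{4}≡43, 5^{8}≡6, 5^{16}≡36, 5^{32}≡35. Then 5^{45} = 5^{32+8+4+1} ≡ 35 × 6 × 43 × 5 ≡ 45 (mod 97)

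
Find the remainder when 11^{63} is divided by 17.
By Fermat: 11^{16} ≡ 1 mod 17. 63 = 3×16 + 15. So 11^{63} ≡ 11^{15} ≡ 14 mod 17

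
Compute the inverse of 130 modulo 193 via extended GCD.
Extended GCD: 130(49) + 193(-33) = 1. So 130^(-1) ≡ 49 (mod 193). Verify: 130 × 49 = 6370 ≡ 1 (mod 193)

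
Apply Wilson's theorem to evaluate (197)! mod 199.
(198)! = (197)! × (198) ≡ -1 (mod 199). So (197)! ≡ -1 × (198)^(-1) ≡ (-1)×(-1) = 1 (mod 199)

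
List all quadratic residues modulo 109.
QRs mod 109: {1, 3, 4, 5, 7, 9, 12, 15, 16, 20, 21, 22, 25, 26, 27, 28, 29, 31, 34, 35, 36, 38, 43, 45, 46, 48, 49, 60, 61, 63, 64, 66, 71, 73, 74, 75, 78, 80, 81, 82, 83, 84, 87, 88, 89, 93, 94, 97, 100, 102, 104, 105, 106, 108}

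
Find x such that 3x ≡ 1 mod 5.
Since 5 is prime, by Fermat 3^(-1) ≡ 3^{3} ≡ 2 mod 5. Verify: 3 × 2 = 6 ≡ 1 mod 5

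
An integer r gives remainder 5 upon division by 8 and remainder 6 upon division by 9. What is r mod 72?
M = 8 × 9 = 72. M₁ = 9, y₁ ≡ 1 mod 8. M₂ = 8, y₂ ≡ 8 mod 9. r = 5×9×1 + 6×8×8 ≡ 69 mod 72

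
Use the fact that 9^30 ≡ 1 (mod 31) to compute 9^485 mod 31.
By Fermat: 9^{30} ≡ 1 (mod 31). 485 ≡ 5 (mod 30). So 9^{485} ≡ 9^{5} ≡ 25 (mod 31)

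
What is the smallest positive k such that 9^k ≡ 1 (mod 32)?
Powers of 9 mod 32: 9^1≡9, 9^2≡17, 9^3≡25, 9^4≡1. Order = 4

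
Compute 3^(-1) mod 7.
Since 7 is prime, by Fermat 3^(-1) ≡ 3^{5} ≡ 5 mod 7. Verify: 3 × 5 = 15 ≡ 1 mod 7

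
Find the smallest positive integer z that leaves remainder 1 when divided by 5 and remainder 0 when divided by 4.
M = 5 × 4 = 20. M₁ = 4, y₁ ≡ 4 mod 5. M₂ = 5, y₂ ≡ 1 mod 4. z = 1×4×4 + 0×5×1 ≡ 16 mod 20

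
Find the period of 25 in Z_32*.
Powers of 25 mod 32: 25^1≡25, 25^2≡17, 25^3≡9, 25^4≡1. ord_32(25) = 4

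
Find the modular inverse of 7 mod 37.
Since 37 is prime, by Fermat 7^(-1) ≡ 7^{35} ≡ 16 (mod 37). Verify: 7 × 16 = 112 ≡ 1 (mod 37)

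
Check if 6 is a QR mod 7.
By Euler's criterion: 6^{3} ≡ 6 mod 7. Since this equals -1 (≡ 6), 6 is not a QR.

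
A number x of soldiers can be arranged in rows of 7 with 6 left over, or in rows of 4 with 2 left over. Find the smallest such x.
M = 7 × 4 = 28. M₁ = 4, y₁ ≡ 2 mod 7. M₂ = 7, y₂ ≡ 3 mod 4. x = 6×4×2 + 2×7×3 ≡ 6 mod 28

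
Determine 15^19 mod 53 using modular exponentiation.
By repeated squaring mod 53: 15^{1}≡15, 15^{2}≡13, 15^{4}≡10, 15^{8}≡47, 15^{16}≡36. Then 15^{19} = 15^{16+2+1} ≡ 36 × 13 × 15 ≡ 24 mod 53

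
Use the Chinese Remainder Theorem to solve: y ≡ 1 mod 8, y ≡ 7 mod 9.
M = 8 × 9 = 72. M₁ = 9, y₁ ≡ 1 mod 8. M₂ = 8, y₂ ≡ 8 mod 9. y = 1×9×1 + 7×8×8 ≡ 25 mod 72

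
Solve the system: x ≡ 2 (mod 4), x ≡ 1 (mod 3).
M = 4 × 3 = 12. M₁ = 3, y₁ ≡ 3 (mod 4). M₂ = 4, y₂ ≡ 1 (mod 3). x = 2×3×3 + 1×4×1 ≡ 10 (mod 12)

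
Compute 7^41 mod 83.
By repeated squaring mod 83: 7^{1}≡7, 7^{2}≡49, 7^{4}≡77, 7^{8}≡36, 7^{16}≡51, 7^{32}≡28. Then 7^{41} = 7^{32+8+1} ≡ 28 × 36 × 7 ≡ 1 mod 83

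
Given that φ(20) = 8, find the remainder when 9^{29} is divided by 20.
By Euler: 9^{8} ≡ 1 (mod 20) since gcd(9, 20) = 1. 29 = 3×8 + 5. So 9^{29} ≡ 9^{5} ≡ 9 (mod 20)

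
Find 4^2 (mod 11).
4^{2} = 16 ≡ 5 (mod 11)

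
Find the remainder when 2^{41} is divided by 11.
By Fermat: 2^{10} ≡ 1 mod 11. 41 = 4×10 + 1. So 2^{41} ≡ 2^{1} ≡ 2 mod 11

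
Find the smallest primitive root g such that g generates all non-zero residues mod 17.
g = 3. For each prime q|16: 3^{8}≡16, none ≡ 1, so ord_17(3) = 16 and 3 is a primitive root.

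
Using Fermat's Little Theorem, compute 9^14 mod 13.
By Fermat: 9^{12} ≡ 1 (mod 13). So 9^{14} = 9^{12} · 9^{2} ≡ 9^{2} ≡ 3 (mod 13)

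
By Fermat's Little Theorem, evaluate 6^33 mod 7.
By Fermat: 6^{6} ≡ 1 mod 7. 33 = 5×6 + 3. So 6^{33} ≡ 6^{3} ≡ 6 mod 7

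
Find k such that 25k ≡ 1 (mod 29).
Since 29 is prime, by Fermat 25^(-1) ≡ 25^{27} ≡ 7 (mod 29). Verify: 25 × 7 = 175 ≡ 1 (mod 29)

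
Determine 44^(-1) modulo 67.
Since 67 is prime, by Fermat 44^(-1) ≡ 44^{65} ≡ 32 (mod 67). Verify: 44 × 32 = 1408 ≡ 1 (mod 67)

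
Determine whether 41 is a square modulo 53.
By Euler's criterion: 41^{26} ≡ 52 (mod 53). Since this equals -1 (≡ 52), 41 is not a QR.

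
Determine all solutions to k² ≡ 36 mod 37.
The square roots of 36 mod 37 are 6 and 31. Verify: 6² = 36 ≡ 36 mod 37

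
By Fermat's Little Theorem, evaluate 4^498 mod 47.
By Fermat: 4^{46} ≡ 1 mod 47. 498 ≡ 38 mod 46. So 4^{498} ≡ 4^{38} ≡ 34 mod 47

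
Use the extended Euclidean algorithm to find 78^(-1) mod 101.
Extended GCD: 78(-22) + 101(17) = 1. So 78^(-1) ≡ -22 ≡ 79 mod 101. Verify: 78 × 79 = 6162 ≡ 1 mod 101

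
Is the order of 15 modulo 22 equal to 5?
Powers of 15 mod 22: 15^1≡15, 15^2≡5, 15^3≡9, 15^4≡3, 15^5≡1. First k with 15^k≡1 is k=5. Yes, ord_22(15) = 5.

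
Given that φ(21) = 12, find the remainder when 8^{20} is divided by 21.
By Euler: 8^{12} ≡ 1 (mod 21) since gcd(8, 21) = 1. 20 = 1×12 + 8. So 8^{20} ≡ 8^{8} ≡ 1 (mod 21)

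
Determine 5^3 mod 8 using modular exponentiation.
5^{3} = 125 ≡ 5 mod 8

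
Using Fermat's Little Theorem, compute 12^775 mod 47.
By Fermat: 12^{46} ≡ 1 (mod 47). 775 ≡ 39 (mod 46). So 12^{775} ≡ 12^{39} ≡ 28 (mod 47)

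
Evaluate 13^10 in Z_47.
By repeated squaring mod 47: 13^{1}≡13, 13^{2}≡28, 13^{4}≡32, 13^{8}≡37. Then 13^{10} = 13^{8+2} ≡ 37 × 28 ≡ 2 mod 47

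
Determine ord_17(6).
Powers of 6 mod 17: 6^1≡6, 6^2≡2, 6^3≡12, 6^4≡4, 6^5≡7, 6^6≡8, 6^7≡14, 6^8≡16, 6^9≡11, 6^10≡15, 6^11≡5, 6^12≡13, 6^13≡10, 6^14≡9, 6^15≡3, 6^16≡1. Order = 16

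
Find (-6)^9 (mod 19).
By repeated squaring (mod 19): (-6)^{1}≡13, (-6)^{2}≡17, (-6)^{4}≡4, (-6)^{8}≡16. Then (-6)^{9} = (-6)^{8+1} ≡ 16 × 13 ≡ 18 (mod 19)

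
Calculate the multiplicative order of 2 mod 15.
Powers of 2 mod 15: 2^1≡2, 2^2≡4, 2^3≡8, 2^4≡1. So the order of 2 is 4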